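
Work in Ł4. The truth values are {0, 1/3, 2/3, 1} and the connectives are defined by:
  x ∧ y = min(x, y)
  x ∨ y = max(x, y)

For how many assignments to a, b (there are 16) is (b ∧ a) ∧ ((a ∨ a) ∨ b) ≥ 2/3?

4

a = 0, b = 0 ↦ 0  <
a = 0, b = 1/3 ↦ 0  <
a = 0, b = 2/3 ↦ 0  <
a = 0, b = 1 ↦ 0  <
a = 1/3, b = 0 ↦ 0  <
a = 1/3, b = 1/3 ↦ 1/3  <
a = 1/3, b = 2/3 ↦ 1/3  <
a = 1/3, b = 1 ↦ 1/3  <
a = 2/3, b = 0 ↦ 0  <
a = 2/3, b = 1/3 ↦ 1/3  <
a = 2/3, b = 2/3 ↦ 2/3  ≥
a = 2/3, b = 1 ↦ 2/3  ≥
a = 1, b = 0 ↦ 0  <
a = 1, b = 1/3 ↦ 1/3  <
a = 1, b = 2/3 ↦ 2/3  ≥
a = 1, b = 1 ↦ 1  ≥
So 4 of the 16 assignments meet the threshold.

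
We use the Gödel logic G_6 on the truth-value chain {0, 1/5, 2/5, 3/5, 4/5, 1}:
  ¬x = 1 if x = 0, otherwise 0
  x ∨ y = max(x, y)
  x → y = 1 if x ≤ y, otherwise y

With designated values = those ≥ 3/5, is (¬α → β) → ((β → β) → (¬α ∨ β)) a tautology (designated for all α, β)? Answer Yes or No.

Counterexample: take α = 1/5, β = 0.
¬α = ¬1/5 = 0
¬α → β = 0 → 0 = 1
β → β = 0 → 0 = 1
¬α = ¬1/5 = 0
¬α ∨ β = 0 ∨ 0 = 0
(β → β) → (¬α ∨ β) = 1 → 0 = 0
(¬α → β) → ((β → β) → (¬α ∨ β)) = 1 → 0 = 0
This gives 0, which is below 3/5.

No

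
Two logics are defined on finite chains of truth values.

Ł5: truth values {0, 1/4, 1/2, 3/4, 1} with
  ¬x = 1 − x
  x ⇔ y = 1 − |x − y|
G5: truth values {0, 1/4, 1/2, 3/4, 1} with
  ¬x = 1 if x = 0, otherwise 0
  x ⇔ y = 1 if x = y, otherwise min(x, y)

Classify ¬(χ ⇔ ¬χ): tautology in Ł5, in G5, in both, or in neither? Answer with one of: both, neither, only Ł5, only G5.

In Ł5: at χ = 1/4 the value is 1/2 — not a tautology.
In G5: every assignment gives 1 — tautology.

only G5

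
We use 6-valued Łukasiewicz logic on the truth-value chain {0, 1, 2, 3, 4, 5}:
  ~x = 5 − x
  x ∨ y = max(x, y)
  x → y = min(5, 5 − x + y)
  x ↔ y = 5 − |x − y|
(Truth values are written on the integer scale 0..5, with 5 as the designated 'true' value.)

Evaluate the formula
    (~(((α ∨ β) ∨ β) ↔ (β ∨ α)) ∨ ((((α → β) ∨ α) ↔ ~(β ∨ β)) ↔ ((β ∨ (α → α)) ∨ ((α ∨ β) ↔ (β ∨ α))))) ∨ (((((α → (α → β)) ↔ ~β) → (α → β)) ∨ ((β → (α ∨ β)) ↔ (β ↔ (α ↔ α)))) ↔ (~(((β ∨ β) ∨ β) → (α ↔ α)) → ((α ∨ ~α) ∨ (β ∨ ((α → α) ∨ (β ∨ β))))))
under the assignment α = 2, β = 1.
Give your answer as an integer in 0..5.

5

α ∨ β = 2 ∨ 1 = 2
(α ∨ β) ∨ β = 2 ∨ 1 = 2
β ∨ α = 1 ∨ 2 = 2
((α ∨ β) ∨ β) ↔ (β ∨ α) = 2 ↔ 2 = 5
~(((α ∨ β) ∨ β) ↔ (β ∨ α)) = ~5 = 0
α → β = 2 → 1 = 4
(α → β) ∨ α = 4 ∨ 2 = 4
β ∨ β = 1 ∨ 1 = 1
~(β ∨ β) = ~1 = 4
((α → β) ∨ α) ↔ ~(β ∨ β) = 4 ↔ 4 = 5
α → α = 2 → 2 = 5
β ∨ (α → α) = 1 ∨ 5 = 5
α ∨ β = 2 ∨ 1 = 2
β ∨ α = 1 ∨ 2 = 2
(α ∨ β) ↔ (β ∨ α) = 2 ↔ 2 = 5
(β ∨ (α → α)) ∨ ((α ∨ β) ↔ (β ∨ α)) = 5 ∨ 5 = 5
(((α → β) ∨ α) ↔ ~(β ∨ β)) ↔ ((β ∨ (α → α)) ∨ ((α ∨ β) ↔ (β ∨ α))) = 5 ↔ 5 = 5
~(((α ∨ β) ∨ β) ↔ (β ∨ α)) ∨ ((((α → β) ∨ α) ↔ ~(β ∨ β)) ↔ ((β ∨ (α → α)) ∨ ((α ∨ β) ↔ (β ∨ α)))) = 0 ∨ 5 = 5
α → β = 2 → 1 = 4
α → (α → β) = 2 → 4 = 5
~β = ~1 = 4
(α → (α → β)) ↔ ~β = 5 ↔ 4 = 4
α → β = 2 → 1 = 4
((α → (α → β)) ↔ ~β) → (α → β) = 4 → 4 = 5
α ∨ β = 2 ∨ 1 = 2
β → (α ∨ β) = 1 → 2 = 5
α ↔ α = 2 ↔ 2 = 5
β ↔ (α ↔ α) = 1 ↔ 5 = 1
(β → (α ∨ β)) ↔ (β ↔ (α ↔ α)) = 5 ↔ 1 = 1
(((α → (α → β)) ↔ ~β) → (α → β)) ∨ ((β → (α ∨ β)) ↔ (β ↔ (α ↔ α))) = 5 ∨ 1 = 5
β ∨ β = 1 ∨ 1 = 1
(β ∨ β) ∨ β = 1 ∨ 1 = 1
α ↔ α = 2 ↔ 2 = 5
((β ∨ β) ∨ β) → (α ↔ α) = 1 → 5 = 5
~(((β ∨ β) ∨ β) → (α ↔ α)) = ~5 = 0
~α = ~2 = 3
α ∨ ~α = 2 ∨ 3 = 3
α → α = 2 → 2 = 5
β ∨ β = 1 ∨ 1 = 1
(α → α) ∨ (β ∨ β) = 5 ∨ 1 = 5
β ∨ ((α → α) ∨ (β ∨ β)) = 1 ∨ 5 = 5
(α ∨ ~α) ∨ (β ∨ ((α → α) ∨ (β ∨ β))) = 3 ∨ 5 = 5
~(((β ∨ β) ∨ β) → (α ↔ α)) → ((α ∨ ~α) ∨ (β ∨ ((α → α) ∨ (β ∨ β)))) = 0 → 5 = 5
((((α → (α → β)) ↔ ~β) → (α → β)) ∨ ((β → (α ∨ β)) ↔ (β ↔ (α ↔ α)))) ↔ (~(((β ∨ β) ∨ β) → (α ↔ α)) → ((α ∨ ~α) ∨ (β ∨ ((α → α) ∨ (β ∨ β))))) = 5 ↔ 5 = 5
(~(((α ∨ β) ∨ β) ↔ (β ∨ α)) ∨ ((((α → β) ∨ α) ↔ ~(β ∨ β)) ↔ ((β ∨ (α → α)) ∨ ((α ∨ β) ↔ (β ∨ α))))) ∨ (((((α → (α → β)) ↔ ~β) → (α → β)) ∨ ((β → (α ∨ β)) ↔ (β ↔ (α ↔ α)))) ↔ (~(((β ∨ β) ∨ β) → (α ↔ α)) → ((α ∨ ~α) ∨ (β ∨ ((α → α) ∨ (β ∨ β)))))) = 5 ∨ 5 = 5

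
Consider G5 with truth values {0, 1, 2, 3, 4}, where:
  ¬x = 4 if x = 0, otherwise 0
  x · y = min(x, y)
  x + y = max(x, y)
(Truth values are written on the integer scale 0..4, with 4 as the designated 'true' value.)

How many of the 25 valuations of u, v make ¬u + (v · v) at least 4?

value 4: 9 assignments (counts)
value 3: 4 assignments
value 2: 4 assignments
value 1: 4 assignments
value 0: 4 assignments
So 9 of the 25 assignments meet the threshold.

9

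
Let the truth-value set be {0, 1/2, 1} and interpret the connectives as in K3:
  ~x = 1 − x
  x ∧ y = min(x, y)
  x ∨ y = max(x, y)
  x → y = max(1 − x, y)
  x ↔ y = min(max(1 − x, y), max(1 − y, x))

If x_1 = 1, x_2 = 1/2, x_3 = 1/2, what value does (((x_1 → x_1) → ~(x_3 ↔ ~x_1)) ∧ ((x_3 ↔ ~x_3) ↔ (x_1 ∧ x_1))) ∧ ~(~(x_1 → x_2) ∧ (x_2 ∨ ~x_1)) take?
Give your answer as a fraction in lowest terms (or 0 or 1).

1/2

x_1 → x_1 = 1 → 1 = 1
~x_1 = ~1 = 0
x_3 ↔ ~x_1 = 1/2 ↔ 0 = 1/2
~(x_3 ↔ ~x_1) = ~1/2 = 1/2
(x_1 → x_1) → ~(x_3 ↔ ~x_1) = 1 → 1/2 = 1/2
~x_3 = ~1/2 = 1/2
x_3 ↔ ~x_3 = 1/2 ↔ 1/2 = 1/2
x_1 ∧ x_1 = 1 ∧ 1 = 1
(x_3 ↔ ~x_3) ↔ (x_1 ∧ x_1) = 1/2 ↔ 1 = 1/2
((x_1 → x_1) → ~(x_3 ↔ ~x_1)) ∧ ((x_3 ↔ ~x_3) ↔ (x_1 ∧ x_1)) = 1/2 ∧ 1/2 = 1/2
x_1 → x_2 = 1 → 1/2 = 1/2
~(x_1 → x_2) = ~1/2 = 1/2
~x_1 = ~1 = 0
x_2 ∨ ~x_1 = 1/2 ∨ 0 = 1/2
~(x_1 → x_2) ∧ (x_2 ∨ ~x_1) = 1/2 ∧ 1/2 = 1/2
~(~(x_1 → x_2) ∧ (x_2 ∨ ~x_1)) = ~1/2 = 1/2
(((x_1 → x_1) → ~(x_3 ↔ ~x_1)) ∧ ((x_3 ↔ ~x_3) ↔ (x_1 ∧ x_1))) ∧ ~(~(x_1 → x_2) ∧ (x_2 ∨ ~x_1)) = 1/2 ∧ 1/2 = 1/2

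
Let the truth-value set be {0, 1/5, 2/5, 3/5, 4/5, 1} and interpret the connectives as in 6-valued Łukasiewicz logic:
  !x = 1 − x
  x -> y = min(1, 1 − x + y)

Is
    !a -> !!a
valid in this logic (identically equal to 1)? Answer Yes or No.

No

Counterexample: take a = 0.
!a = !0 = 1
!a = !0 = 1
!!a = !1 = 0
!a -> !!a = 1 -> 0 = 0
This gives 0 ≠ 1.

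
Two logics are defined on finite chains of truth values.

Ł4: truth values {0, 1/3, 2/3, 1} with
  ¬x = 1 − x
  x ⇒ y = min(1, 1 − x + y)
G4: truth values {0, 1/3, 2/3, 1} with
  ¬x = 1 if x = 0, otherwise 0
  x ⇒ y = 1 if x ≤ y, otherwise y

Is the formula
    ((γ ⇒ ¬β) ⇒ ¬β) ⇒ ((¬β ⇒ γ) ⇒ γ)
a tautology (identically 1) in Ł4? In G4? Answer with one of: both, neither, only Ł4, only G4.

In Ł4: every assignment gives 1 — tautology.
In G4: at β = 1/3, γ = 1/3 the value is 1/3 — not a tautology.

only Ł4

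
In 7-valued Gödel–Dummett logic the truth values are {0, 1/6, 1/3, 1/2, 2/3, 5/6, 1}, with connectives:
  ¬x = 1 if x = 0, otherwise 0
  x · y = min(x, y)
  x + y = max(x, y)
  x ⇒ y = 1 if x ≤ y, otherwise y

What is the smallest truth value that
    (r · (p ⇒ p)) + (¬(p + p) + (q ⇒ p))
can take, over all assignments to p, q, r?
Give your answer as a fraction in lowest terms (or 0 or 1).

1/6

Take p = 1/6, q = 1/3, r = 0:
p ⇒ p = 1/6 ⇒ 1/6 = 1
r · (p ⇒ p) = 0 · 1 = 0
p + p = 1/6 + 1/6 = 1/6
¬(p + p) = ¬1/6 = 0
q ⇒ p = 1/3 ⇒ 1/6 = 1/6
¬(p + p) + (q ⇒ p) = 0 + 1/6 = 1/6
(r · (p ⇒ p)) + (¬(p + p) + (q ⇒ p)) = 0 + 1/6 = 1/6
No assignment yields a value below 1/6, so this is the minimum.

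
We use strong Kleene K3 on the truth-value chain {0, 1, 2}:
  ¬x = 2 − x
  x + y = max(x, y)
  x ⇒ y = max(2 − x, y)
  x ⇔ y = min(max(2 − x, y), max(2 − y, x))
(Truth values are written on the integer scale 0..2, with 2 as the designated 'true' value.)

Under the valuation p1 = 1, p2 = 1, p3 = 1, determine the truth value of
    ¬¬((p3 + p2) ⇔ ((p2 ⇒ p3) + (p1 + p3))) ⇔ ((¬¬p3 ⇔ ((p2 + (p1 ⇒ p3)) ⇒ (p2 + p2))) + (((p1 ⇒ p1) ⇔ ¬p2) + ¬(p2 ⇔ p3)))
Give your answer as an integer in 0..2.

p3 + p2 = 1 + 1 = 1
p2 ⇒ p3 = 1 ⇒ 1 = 1
p1 + p3 = 1 + 1 = 1
(p2 ⇒ p3) + (p1 + p3) = 1 + 1 = 1
(p3 + p2) ⇔ ((p2 ⇒ p3) + (p1 + p3)) = 1 ⇔ 1 = 1
¬((p3 + p2) ⇔ ((p2 ⇒ p3) + (p1 + p3))) = ¬1 = 1
¬¬((p3 + p2) ⇔ ((p2 ⇒ p3) + (p1 + p3))) = ¬1 = 1
¬p3 = ¬1 = 1
¬¬p3 = ¬1 = 1
p1 ⇒ p3 = 1 ⇒ 1 = 1
p2 + (p1 ⇒ p3) = 1 + 1 = 1
p2 + p2 = 1 + 1 = 1
(p2 + (p1 ⇒ p3)) ⇒ (p2 + p2) = 1 ⇒ 1 = 1
¬¬p3 ⇔ ((p2 + (p1 ⇒ p3)) ⇒ (p2 + p2)) = 1 ⇔ 1 = 1
p1 ⇒ p1 = 1 ⇒ 1 = 1
¬p2 = ¬1 = 1
(p1 ⇒ p1) ⇔ ¬p2 = 1 ⇔ 1 = 1
p2 ⇔ p3 = 1 ⇔ 1 = 1
¬(p2 ⇔ p3) = ¬1 = 1
((p1 ⇒ p1) ⇔ ¬p2) + ¬(p2 ⇔ p3) = 1 + 1 = 1
(¬¬p3 ⇔ ((p2 + (p1 ⇒ p3)) ⇒ (p2 + p2))) + (((p1 ⇒ p1) ⇔ ¬p2) + ¬(p2 ⇔ p3)) = 1 + 1 = 1
¬¬((p3 + p2) ⇔ ((p2 ⇒ p3) + (p1 + p3))) ⇔ ((¬¬p3 ⇔ ((p2 + (p1 ⇒ p3)) ⇒ (p2 + p2))) + (((p1 ⇒ p1) ⇔ ¬p2) + ¬(p2 ⇔ p3))) = 1 ⇔ 1 = 1

1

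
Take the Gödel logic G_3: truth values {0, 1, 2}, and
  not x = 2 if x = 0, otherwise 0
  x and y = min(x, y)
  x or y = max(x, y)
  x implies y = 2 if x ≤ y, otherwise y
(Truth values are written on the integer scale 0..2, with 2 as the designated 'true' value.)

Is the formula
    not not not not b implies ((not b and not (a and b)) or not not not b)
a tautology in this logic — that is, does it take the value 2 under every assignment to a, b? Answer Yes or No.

No

Counterexample: take a = 0, b = 1.
not b = not 1 = 0
not not b = not 0 = 2
not not not b = not 2 = 0
not not not not b = not 0 = 2
not b = not 1 = 0
a and b = 0 and 1 = 0
not (a and b) = not 0 = 2
not b and not (a and b) = 0 and 2 = 0
not b = not 1 = 0
not not b = not 0 = 2
not not not b = not 2 = 0
(not b and not (a and b)) or not not not b = 0 or 0 = 0
not not not not b implies ((not b and not (a and b)) or not not not b) = 2 implies 0 = 0
This gives 0 ≠ 2.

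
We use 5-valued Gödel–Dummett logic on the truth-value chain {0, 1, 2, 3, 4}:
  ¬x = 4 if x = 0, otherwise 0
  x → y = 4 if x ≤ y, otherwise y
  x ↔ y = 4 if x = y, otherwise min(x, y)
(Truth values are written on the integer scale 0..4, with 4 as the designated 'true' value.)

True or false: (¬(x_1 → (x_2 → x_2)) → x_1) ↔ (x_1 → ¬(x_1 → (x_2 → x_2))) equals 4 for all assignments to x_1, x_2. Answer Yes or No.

Counterexample: take x_1 = 1, x_2 = 0.
x_2 → x_2 = 0 → 0 = 4
x_1 → (x_2 → x_2) = 1 → 4 = 4
¬(x_1 → (x_2 → x_2)) = ¬4 = 0
¬(x_1 → (x_2 → x_2)) → x_1 = 0 → 1 = 4
x_1 → ¬(x_1 → (x_2 → x_2)) = 1 → 0 = 0
(¬(x_1 → (x_2 → x_2)) → x_1) ↔ (x_1 → ¬(x_1 → (x_2 → x_2))) = 4 ↔ 0 = 0
This gives 0 ≠ 4.

No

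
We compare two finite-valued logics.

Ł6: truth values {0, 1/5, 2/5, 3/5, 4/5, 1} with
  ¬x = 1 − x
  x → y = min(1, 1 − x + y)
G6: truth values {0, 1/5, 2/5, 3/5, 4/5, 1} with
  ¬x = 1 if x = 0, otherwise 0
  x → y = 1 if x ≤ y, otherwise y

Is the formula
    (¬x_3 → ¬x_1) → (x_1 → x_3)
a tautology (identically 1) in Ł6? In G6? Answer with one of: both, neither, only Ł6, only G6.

only Ł6

In Ł6: every assignment gives 1 — tautology.
In G6: at x_1 = 2/5, x_3 = 1/5 the value is 1/5 — not a tautology.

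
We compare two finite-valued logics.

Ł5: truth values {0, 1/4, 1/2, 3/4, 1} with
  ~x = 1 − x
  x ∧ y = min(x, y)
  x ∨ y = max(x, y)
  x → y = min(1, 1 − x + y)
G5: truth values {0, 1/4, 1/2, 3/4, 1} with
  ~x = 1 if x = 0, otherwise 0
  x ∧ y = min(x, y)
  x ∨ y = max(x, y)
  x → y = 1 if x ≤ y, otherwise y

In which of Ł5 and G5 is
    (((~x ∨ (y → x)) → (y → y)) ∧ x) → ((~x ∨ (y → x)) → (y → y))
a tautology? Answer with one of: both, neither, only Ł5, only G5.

both

In Ł5: every assignment gives 1 — tautology.
In G5: every assignment gives 1 — tautology.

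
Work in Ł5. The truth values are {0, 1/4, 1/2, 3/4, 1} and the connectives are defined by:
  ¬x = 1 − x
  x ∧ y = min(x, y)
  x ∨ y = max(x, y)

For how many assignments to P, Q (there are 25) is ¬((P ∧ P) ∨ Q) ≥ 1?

value 1: 1 assignment (counts)
value 3/4: 3 assignments
value 1/2: 5 assignments
value 1/4: 7 assignments
value 0: 9 assignments
So 1 of the 25 assignments meets the threshold.

1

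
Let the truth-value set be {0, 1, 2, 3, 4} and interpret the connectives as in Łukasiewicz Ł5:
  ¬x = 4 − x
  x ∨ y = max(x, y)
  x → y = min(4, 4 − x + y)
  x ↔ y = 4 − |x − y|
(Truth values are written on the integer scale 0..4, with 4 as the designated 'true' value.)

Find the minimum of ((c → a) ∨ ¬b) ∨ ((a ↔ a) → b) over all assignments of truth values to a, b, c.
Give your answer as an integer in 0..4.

2

Take a = 0, b = 2, c = 2:
c → a = 2 → 0 = 2
¬b = ¬2 = 2
(c → a) ∨ ¬b = 2 ∨ 2 = 2
a ↔ a = 0 ↔ 0 = 4
(a ↔ a) → b = 4 → 2 = 2
((c → a) ∨ ¬b) ∨ ((a ↔ a) → b) = 2 ∨ 2 = 2
No assignment yields a value below 2, so this is the minimum.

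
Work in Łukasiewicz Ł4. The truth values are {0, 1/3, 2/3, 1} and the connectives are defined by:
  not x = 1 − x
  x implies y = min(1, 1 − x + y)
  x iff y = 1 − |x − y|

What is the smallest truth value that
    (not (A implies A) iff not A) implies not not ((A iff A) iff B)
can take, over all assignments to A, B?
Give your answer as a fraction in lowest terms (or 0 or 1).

Take A = 1, B = 0:
A implies A = 1 implies 1 = 1
not (A implies A) = not 1 = 0
not A = not 1 = 0
not (A implies A) iff not A = 0 iff 0 = 1
A iff A = 1 iff 1 = 1
(A iff A) iff B = 1 iff 0 = 0
not ((A iff A) iff B) = not 0 = 1
not not ((A iff A) iff B) = not 1 = 0
(not (A implies A) iff not A) implies not not ((A iff A) iff B) = 1 implies 0 = 0
No assignment yields a value below 0, so this is the minimum.

0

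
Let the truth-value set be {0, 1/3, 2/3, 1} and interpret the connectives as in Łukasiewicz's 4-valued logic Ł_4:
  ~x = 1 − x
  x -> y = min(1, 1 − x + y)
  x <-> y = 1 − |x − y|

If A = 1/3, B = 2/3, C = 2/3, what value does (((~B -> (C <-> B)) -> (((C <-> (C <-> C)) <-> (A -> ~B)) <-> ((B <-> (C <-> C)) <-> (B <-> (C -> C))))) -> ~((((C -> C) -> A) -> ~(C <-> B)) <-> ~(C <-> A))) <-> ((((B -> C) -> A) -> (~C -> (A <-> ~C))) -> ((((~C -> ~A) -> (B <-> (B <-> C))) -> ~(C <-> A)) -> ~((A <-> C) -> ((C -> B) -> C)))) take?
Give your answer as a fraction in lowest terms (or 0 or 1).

2/3

~B = ~2/3 = 1/3
C <-> B = 2/3 <-> 2/3 = 1
~B -> (C <-> B) = 1/3 -> 1 = 1
C <-> C = 2/3 <-> 2/3 = 1
C <-> (C <-> C) = 2/3 <-> 1 = 2/3
~B = ~2/3 = 1/3
A -> ~B = 1/3 -> 1/3 = 1
(C <-> (C <-> C)) <-> (A -> ~B) = 2/3 <-> 1 = 2/3
C <-> C = 2/3 <-> 2/3 = 1
B <-> (C <-> C) = 2/3 <-> 1 = 2/3
C -> C = 2/3 -> 2/3 = 1
B <-> (C -> C) = 2/3 <-> 1 = 2/3
(B <-> (C <-> C)) <-> (B <-> (C -> C)) = 2/3 <-> 2/3 = 1
((C <-> (C <-> C)) <-> (A -> ~B)) <-> ((B <-> (C <-> C)) <-> (B <-> (C -> C))) = 2/3 <-> 1 = 2/3
(~B -> (C <-> B)) -> (((C <-> (C <-> C)) <-> (A -> ~B)) <-> ((B <-> (C <-> C)) <-> (B <-> (C -> C)))) = 1 -> 2/3 = 2/3
C -> C = 2/3 -> 2/3 = 1
(C -> C) -> A = 1 -> 1/3 = 1/3
C <-> B = 2/3 <-> 2/3 = 1
~(C <-> B) = ~1 = 0
((C -> C) -> A) -> ~(C <-> B) = 1/3 -> 0 = 2/3
C <-> A = 2/3 <-> 1/3 = 2/3
~(C <-> A) = ~2/3 = 1/3
(((C -> C) -> A) -> ~(C <-> B)) <-> ~(C <-> A) = 2/3 <-> 1/3 = 2/3
~((((C -> C) -> A) -> ~(C <-> B)) <-> ~(C <-> A)) = ~2/3 = 1/3
((~B -> (C <-> B)) -> (((C <-> (C <-> C)) <-> (A -> ~B)) <-> ((B <-> (C <-> C)) <-> (B <-> (C -> C))))) -> ~((((C -> C) -> A) -> ~(C <-> B)) <-> ~(C <-> A)) = 2/3 -> 1/3 = 2/3
B -> C = 2/3 -> 2/3 = 1
(B -> C) -> A = 1 -> 1/3 = 1/3
~C = ~2/3 = 1/3
~C = ~2/3 = 1/3
A <-> ~C = 1/3 <-> 1/3 = 1
~C -> (A <-> ~C) = 1/3 -> 1 = 1
((B -> C) -> A) -> (~C -> (A <-> ~C)) = 1/3 -> 1 = 1
~C = ~2/3 = 1/3
~A = ~1/3 = 2/3
~C -> ~A = 1/3 -> 2/3 = 1
B <-> C = 2/3 <-> 2/3 = 1
B <-> (B <-> C) = 2/3 <-> 1 = 2/3
(~C -> ~A) -> (B <-> (B <-> C)) = 1 -> 2/3 = 2/3
C <-> A = 2/3 <-> 1/3 = 2/3
~(C <-> A) = ~2/3 = 1/3
((~C -> ~A) -> (B <-> (B <-> C))) -> ~(C <-> A) = 2/3 -> 1/3 = 2/3
A <-> C = 1/3 <-> 2/3 = 2/3
C -> B = 2/3 -> 2/3 = 1
(C -> B) -> C = 1 -> 2/3 = 2/3
(A <-> C) -> ((C -> B) -> C) = 2/3 -> 2/3 = 1
~((A <-> C) -> ((C -> B) -> C)) = ~1 = 0
(((~C -> ~A) -> (B <-> (B <-> C))) -> ~(C <-> A)) -> ~((A <-> C) -> ((C -> B) -> C)) = 2/3 -> 0 = 1/3
(((B -> C) -> A) -> (~C -> (A <-> ~C))) -> ((((~C -> ~A) -> (B <-> (B <-> C))) -> ~(C <-> A)) -> ~((A <-> C) -> ((C -> B) -> C))) = 1 -> 1/3 = 1/3
(((~B -> (C <-> B)) -> (((C <-> (C <-> C)) <-> (A -> ~B)) <-> ((B <-> (C <-> C)) <-> (B <-> (C -> C))))) -> ~((((C -> C) -> A) -> ~(C <-> B)) <-> ~(C <-> A))) <-> ((((B -> C) -> A) -> (~C -> (A <-> ~C))) -> ((((~C -> ~A) -> (B <-> (B <-> C))) -> ~(C <-> A)) -> ~((A <-> C) -> ((C -> B) -> C)))) = 2/3 <-> 1/3 = 2/3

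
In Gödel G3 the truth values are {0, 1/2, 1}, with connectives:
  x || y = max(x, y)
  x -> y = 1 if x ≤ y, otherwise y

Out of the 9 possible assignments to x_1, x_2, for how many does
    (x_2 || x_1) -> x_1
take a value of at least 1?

6

x_1 = 0, x_2 = 0 ↦ 1  ≥
x_1 = 0, x_2 = 1/2 ↦ 0  <
x_1 = 0, x_2 = 1 ↦ 0  <
x_1 = 1/2, x_2 = 0 ↦ 1  ≥
x_1 = 1/2, x_2 = 1/2 ↦ 1  ≥
x_1 = 1/2, x_2 = 1 ↦ 1/2  <
x_1 = 1, x_2 = 0 ↦ 1  ≥
x_1 = 1, x_2 = 1/2 ↦ 1  ≥
x_1 = 1, x_2 = 1 ↦ 1  ≥
So 6 of the 9 assignments meet the threshold.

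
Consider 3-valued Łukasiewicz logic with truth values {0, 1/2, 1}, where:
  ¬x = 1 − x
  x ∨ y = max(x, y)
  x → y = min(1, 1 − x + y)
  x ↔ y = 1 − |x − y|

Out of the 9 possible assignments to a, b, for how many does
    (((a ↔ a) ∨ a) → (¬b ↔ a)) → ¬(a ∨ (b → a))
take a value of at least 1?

a = 0, b = 0 ↦ 1  ≥
a = 0, b = 1/2 ↦ 1  ≥
a = 0, b = 1 ↦ 1  ≥
a = 1/2, b = 0 ↦ 1/2  <
a = 1/2, b = 1/2 ↦ 0  <
a = 1/2, b = 1 ↦ 1  ≥
a = 1, b = 0 ↦ 0  <
a = 1, b = 1/2 ↦ 1/2  <
a = 1, b = 1 ↦ 1  ≥
So 5 of the 9 assignments meet the threshold.

5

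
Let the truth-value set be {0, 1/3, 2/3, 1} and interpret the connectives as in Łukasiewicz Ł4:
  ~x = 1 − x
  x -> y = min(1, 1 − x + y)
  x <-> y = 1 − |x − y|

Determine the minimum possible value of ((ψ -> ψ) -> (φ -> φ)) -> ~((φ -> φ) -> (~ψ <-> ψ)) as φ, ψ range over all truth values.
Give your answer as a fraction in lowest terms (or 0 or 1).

1/3

Take φ = 0, ψ = 1/3:
ψ -> ψ = 1/3 -> 1/3 = 1
φ -> φ = 0 -> 0 = 1
(ψ -> ψ) -> (φ -> φ) = 1 -> 1 = 1
φ -> φ = 0 -> 0 = 1
~ψ = ~1/3 = 2/3
~ψ <-> ψ = 2/3 <-> 1/3 = 2/3
(φ -> φ) -> (~ψ <-> ψ) = 1 -> 2/3 = 2/3
~((φ -> φ) -> (~ψ <-> ψ)) = ~2/3 = 1/3
((ψ -> ψ) -> (φ -> φ)) -> ~((φ -> φ) -> (~ψ <-> ψ)) = 1 -> 1/3 = 1/3
No assignment yields a value below 1/3, so this is the minimum.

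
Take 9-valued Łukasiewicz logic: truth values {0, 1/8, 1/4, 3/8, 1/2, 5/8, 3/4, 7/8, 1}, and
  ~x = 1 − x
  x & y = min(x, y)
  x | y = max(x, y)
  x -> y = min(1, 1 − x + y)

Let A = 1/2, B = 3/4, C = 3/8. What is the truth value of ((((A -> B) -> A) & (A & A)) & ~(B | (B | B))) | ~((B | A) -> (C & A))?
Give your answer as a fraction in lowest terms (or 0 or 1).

A -> B = 1/2 -> 3/4 = 1
(A -> B) -> A = 1 -> 1/2 = 1/2
A & A = 1/2 & 1/2 = 1/2
((A -> B) -> A) & (A & A) = 1/2 & 1/2 = 1/2
B | B = 3/4 | 3/4 = 3/4
B | (B | B) = 3/4 | 3/4 = 3/4
~(B | (B | B)) = ~3/4 = 1/4
(((A -> B) -> A) & (A & A)) & ~(B | (B | B)) = 1/2 & 1/4 = 1/4
B | A = 3/4 | 1/2 = 3/4
C & A = 3/8 & 1/2 = 3/8
(B | A) -> (C & A) = 3/4 -> 3/8 = 5/8
~((B | A) -> (C & A)) = ~5/8 = 3/8
((((A -> B) -> A) & (A & A)) & ~(B | (B | B))) | ~((B | A) -> (C & A)) = 1/4 | 3/8 = 3/8

3/8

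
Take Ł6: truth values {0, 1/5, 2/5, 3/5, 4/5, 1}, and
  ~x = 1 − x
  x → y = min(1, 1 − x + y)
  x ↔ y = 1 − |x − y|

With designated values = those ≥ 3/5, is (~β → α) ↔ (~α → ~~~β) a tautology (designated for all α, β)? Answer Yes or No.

No

Counterexample: take α = 0, β = 0.
~β = ~0 = 1
~β → α = 1 → 0 = 0
~α = ~0 = 1
~β = ~0 = 1
~~β = ~1 = 0
~~~β = ~0 = 1
~α → ~~~β = 1 → 1 = 1
(~β → α) ↔ (~α → ~~~β) = 0 ↔ 1 = 0
This gives 0, which is below 3/5.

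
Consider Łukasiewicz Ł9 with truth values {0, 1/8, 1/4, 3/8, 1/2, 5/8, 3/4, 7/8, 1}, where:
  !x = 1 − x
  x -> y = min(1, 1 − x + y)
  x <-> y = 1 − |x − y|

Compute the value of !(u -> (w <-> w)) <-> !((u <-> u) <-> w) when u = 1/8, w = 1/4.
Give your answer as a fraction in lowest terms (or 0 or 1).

w <-> w = 1/4 <-> 1/4 = 1
u -> (w <-> w) = 1/8 -> 1 = 1
!(u -> (w <-> w)) = !1 = 0
u <-> u = 1/8 <-> 1/8 = 1
(u <-> u) <-> w = 1 <-> 1/4 = 1/4
!((u <-> u) <-> w) = !1/4 = 3/4
!(u -> (w <-> w)) <-> !((u <-> u) <-> w) = 0 <-> 3/4 = 1/4

1/4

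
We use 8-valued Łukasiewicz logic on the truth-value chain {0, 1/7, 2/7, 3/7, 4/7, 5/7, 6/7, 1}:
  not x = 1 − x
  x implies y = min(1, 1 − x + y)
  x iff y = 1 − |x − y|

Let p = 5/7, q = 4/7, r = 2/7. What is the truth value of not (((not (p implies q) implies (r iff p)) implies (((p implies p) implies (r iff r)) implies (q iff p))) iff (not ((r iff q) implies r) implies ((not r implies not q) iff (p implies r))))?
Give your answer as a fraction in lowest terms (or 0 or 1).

p implies q = 5/7 implies 4/7 = 6/7
not (p implies q) = not 6/7 = 1/7
r iff p = 2/7 iff 5/7 = 4/7
not (p implies q) implies (r iff p) = 1/7 implies 4/7 = 1
p implies p = 5/7 implies 5/7 = 1
r iff r = 2/7 iff 2/7 = 1
(p implies p) implies (r iff r) = 1 implies 1 = 1
q iff p = 4/7 iff 5/7 = 6/7
((p implies p) implies (r iff r)) implies (q iff p) = 1 implies 6/7 = 6/7
(not (p implies q) implies (r iff p)) implies (((p implies p) implies (r iff r)) implies (q iff p)) = 1 implies 6/7 = 6/7
r iff q = 2/7 iff 4/7 = 5/7
(r iff q) implies r = 5/7 implies 2/7 = 4/7
not ((r iff q) implies r) = not 4/7 = 3/7
not r = not 2/7 = 5/7
not q = not 4/7 = 3/7
not r implies not q = 5/7 implies 3/7 = 5/7
p implies r = 5/7 implies 2/7 = 4/7
(not r implies not q) iff (p implies r) = 5/7 iff 4/7 = 6/7
not ((r iff q) implies r) implies ((not r implies not q) iff (p implies r)) = 3/7 implies 6/7 = 1
((not (p implies q) implies (r iff p)) implies (((p implies p) implies (r iff r)) implies (q iff p))) iff (not ((r iff q) implies r) implies ((not r implies not q) iff (p implies r))) = 6/7 iff 1 = 6/7
not (((not (p implies q) implies (r iff p)) implies (((p implies p) implies (r iff r)) implies (q iff p))) iff (not ((r iff q) implies r) implies ((not r implies not q) iff (p implies r)))) = not 6/7 = 1/7

1/7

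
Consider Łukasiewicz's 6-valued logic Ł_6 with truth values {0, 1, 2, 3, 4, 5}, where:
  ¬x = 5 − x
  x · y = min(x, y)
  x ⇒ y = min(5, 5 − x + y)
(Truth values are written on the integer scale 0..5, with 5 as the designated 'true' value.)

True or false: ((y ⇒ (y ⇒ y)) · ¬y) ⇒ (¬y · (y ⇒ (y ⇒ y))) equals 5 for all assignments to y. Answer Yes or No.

Yes

y = 0 ↦ 5
y = 1 ↦ 5
y = 2 ↦ 5
y = 3 ↦ 5
y = 4 ↦ 5
y = 5 ↦ 5
Every assignment gives a value ≥ 5.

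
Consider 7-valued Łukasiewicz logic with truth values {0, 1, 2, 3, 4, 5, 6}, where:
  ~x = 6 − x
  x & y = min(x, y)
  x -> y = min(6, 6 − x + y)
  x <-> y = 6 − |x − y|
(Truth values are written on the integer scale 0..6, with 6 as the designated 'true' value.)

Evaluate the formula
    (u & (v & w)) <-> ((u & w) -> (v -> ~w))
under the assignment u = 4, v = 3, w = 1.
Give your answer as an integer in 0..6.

1

v & w = 3 & 1 = 1
u & (v & w) = 4 & 1 = 1
u & w = 4 & 1 = 1
~w = ~1 = 5
v -> ~w = 3 -> 5 = 6
(u & w) -> (v -> ~w) = 1 -> 6 = 6
(u & (v & w)) <-> ((u & w) -> (v -> ~w)) = 1 <-> 6 = 1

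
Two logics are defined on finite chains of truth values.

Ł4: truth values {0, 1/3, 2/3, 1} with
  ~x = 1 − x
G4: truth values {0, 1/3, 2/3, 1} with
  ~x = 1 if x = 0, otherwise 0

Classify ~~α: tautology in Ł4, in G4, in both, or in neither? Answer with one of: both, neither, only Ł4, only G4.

neither

In Ł4: at α = 0 the value is 0 — not a tautology.
In G4: at α = 0 the value is 0 — not a tautology.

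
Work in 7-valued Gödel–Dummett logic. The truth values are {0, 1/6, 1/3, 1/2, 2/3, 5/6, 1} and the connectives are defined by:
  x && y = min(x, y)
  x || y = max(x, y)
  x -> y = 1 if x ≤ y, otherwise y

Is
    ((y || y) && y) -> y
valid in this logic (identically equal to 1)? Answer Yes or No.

Yes

y = 0 ↦ 1
y = 1/6 ↦ 1
y = 1/3 ↦ 1
y = 1/2 ↦ 1
y = 2/3 ↦ 1
y = 5/6 ↦ 1
y = 1 ↦ 1
Every assignment gives a value ≥ 1.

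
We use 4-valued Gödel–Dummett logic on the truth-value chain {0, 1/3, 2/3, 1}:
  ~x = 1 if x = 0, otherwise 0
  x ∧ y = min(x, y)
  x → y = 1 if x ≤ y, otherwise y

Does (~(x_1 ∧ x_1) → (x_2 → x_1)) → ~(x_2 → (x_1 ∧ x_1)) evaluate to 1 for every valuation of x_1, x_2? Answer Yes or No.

No

Counterexample: take x_1 = 0, x_2 = 0.
x_1 ∧ x_1 = 0 ∧ 0 = 0
~(x_1 ∧ x_1) = ~0 = 1
x_2 → x_1 = 0 → 0 = 1
~(x_1 ∧ x_1) → (x_2 → x_1) = 1 → 1 = 1
x_1 ∧ x_1 = 0 ∧ 0 = 0
x_2 → (x_1 ∧ x_1) = 0 → 0 = 1
~(x_2 → (x_1 ∧ x_1)) = ~1 = 0
(~(x_1 ∧ x_1) → (x_2 → x_1)) → ~(x_2 → (x_1 ∧ x_1)) = 1 → 0 = 0
This gives 0 ≠ 1.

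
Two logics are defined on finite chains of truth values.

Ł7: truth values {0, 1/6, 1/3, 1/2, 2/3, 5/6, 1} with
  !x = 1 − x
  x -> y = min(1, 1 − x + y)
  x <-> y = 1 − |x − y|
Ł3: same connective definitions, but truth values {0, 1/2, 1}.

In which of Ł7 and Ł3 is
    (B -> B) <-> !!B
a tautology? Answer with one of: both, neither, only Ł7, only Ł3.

neither

In Ł7: at B = 0 the value is 0 — not a tautology.
In Ł3: at B = 0 the value is 0 — not a tautology.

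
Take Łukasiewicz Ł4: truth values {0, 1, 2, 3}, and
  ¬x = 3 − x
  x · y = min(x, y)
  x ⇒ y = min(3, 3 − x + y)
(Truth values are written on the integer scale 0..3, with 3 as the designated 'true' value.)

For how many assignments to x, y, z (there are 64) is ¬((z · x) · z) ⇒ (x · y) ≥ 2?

value 3: 18 assignments (counts)
value 2: 17 assignments (counts)
value 1: 10 assignments
value 0: 19 assignments
So 35 of the 64 assignments meet the threshold.

35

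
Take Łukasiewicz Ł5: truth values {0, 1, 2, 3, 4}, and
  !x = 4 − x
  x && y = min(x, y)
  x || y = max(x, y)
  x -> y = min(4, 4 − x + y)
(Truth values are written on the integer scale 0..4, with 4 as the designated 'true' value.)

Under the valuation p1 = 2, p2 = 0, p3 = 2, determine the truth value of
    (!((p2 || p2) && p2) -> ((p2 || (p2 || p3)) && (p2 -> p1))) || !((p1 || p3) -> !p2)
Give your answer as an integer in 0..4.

2

p2 || p2 = 0 || 0 = 0
(p2 || p2) && p2 = 0 && 0 = 0
!((p2 || p2) && p2) = !0 = 4
p2 || p3 = 0 || 2 = 2
p2 || (p2 || p3) = 0 || 2 = 2
p2 -> p1 = 0 -> 2 = 4
(p2 || (p2 || p3)) && (p2 -> p1) = 2 && 4 = 2
!((p2 || p2) && p2) -> ((p2 || (p2 || p3)) && (p2 -> p1)) = 4 -> 2 = 2
p1 || p3 = 2 || 2 = 2
!p2 = !0 = 4
(p1 || p3) -> !p2 = 2 -> 4 = 4
!((p1 || p3) -> !p2) = !4 = 0
(!((p2 || p2) && p2) -> ((p2 || (p2 || p3)) && (p2 -> p1))) || !((p1 || p3) -> !p2) = 2 || 0 = 2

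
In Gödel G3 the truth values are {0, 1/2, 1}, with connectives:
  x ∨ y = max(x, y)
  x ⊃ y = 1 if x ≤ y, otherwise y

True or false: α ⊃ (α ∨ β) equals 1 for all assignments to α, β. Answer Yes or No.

Yes

α = 0, β = 0 ↦ 1
α = 0, β = 1/2 ↦ 1
α = 0, β = 1 ↦ 1
α = 1/2, β = 0 ↦ 1
α = 1/2, β = 1/2 ↦ 1
α = 1/2, β = 1 ↦ 1
α = 1, β = 0 ↦ 1
α = 1, β = 1/2 ↦ 1
α = 1, β = 1 ↦ 1
Every assignment gives a value ≥ 1.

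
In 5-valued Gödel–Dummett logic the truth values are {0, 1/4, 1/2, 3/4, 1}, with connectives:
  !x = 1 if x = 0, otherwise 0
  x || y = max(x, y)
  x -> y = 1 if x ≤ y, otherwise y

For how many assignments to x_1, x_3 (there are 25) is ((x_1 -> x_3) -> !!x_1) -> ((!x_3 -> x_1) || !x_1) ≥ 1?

22

value 1: 22 assignments (counts)
value 3/4: 1 assignment
value 1/2: 1 assignment
value 1/4: 1 assignment
So 22 of the 25 assignments meet the threshold.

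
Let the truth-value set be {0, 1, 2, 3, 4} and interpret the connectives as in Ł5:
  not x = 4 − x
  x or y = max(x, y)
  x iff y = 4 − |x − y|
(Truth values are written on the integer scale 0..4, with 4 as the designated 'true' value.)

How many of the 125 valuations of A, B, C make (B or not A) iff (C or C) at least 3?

value 4: 25 assignments (counts)
value 3: 40 assignments (counts)
value 2: 30 assignments
value 1: 20 assignments
value 0: 10 assignments
So 65 of the 125 assignments meet the threshold.

65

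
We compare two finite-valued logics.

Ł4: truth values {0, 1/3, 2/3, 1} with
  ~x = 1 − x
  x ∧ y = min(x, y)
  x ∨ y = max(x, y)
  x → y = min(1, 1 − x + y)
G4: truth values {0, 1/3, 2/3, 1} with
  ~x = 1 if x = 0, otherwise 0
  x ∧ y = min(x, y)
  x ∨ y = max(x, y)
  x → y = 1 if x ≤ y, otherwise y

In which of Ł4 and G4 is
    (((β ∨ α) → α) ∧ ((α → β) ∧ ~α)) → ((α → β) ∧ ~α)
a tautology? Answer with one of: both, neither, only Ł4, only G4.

both

In Ł4: every assignment gives 1 — tautology.
In G4: every assignment gives 1 — tautology.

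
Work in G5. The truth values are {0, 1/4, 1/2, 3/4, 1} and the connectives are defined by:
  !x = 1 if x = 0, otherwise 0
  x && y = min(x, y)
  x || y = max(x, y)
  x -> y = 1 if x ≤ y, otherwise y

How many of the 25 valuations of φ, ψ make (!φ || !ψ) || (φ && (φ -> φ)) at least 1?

value 1: 13 assignments (counts)
value 3/4: 4 assignments
value 1/2: 4 assignments
value 1/4: 4 assignments
So 13 of the 25 assignments meet the threshold.

13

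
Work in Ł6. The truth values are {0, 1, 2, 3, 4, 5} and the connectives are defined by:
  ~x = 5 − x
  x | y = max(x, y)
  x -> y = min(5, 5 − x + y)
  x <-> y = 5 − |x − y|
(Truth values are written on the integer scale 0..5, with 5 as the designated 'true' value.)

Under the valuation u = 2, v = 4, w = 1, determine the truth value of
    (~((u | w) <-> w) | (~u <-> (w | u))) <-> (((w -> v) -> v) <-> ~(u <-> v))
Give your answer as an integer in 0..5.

u | w = 2 | 1 = 2
(u | w) <-> w = 2 <-> 1 = 4
~((u | w) <-> w) = ~4 = 1
~u = ~2 = 3
w | u = 1 | 2 = 2
~u <-> (w | u) = 3 <-> 2 = 4
~((u | w) <-> w) | (~u <-> (w | u)) = 1 | 4 = 4
w -> v = 1 -> 4 = 5
(w -> v) -> v = 5 -> 4 = 4
u <-> v = 2 <-> 4 = 3
~(u <-> v) = ~3 = 2
((w -> v) -> v) <-> ~(u <-> v) = 4 <-> 2 = 3
(~((u | w) <-> w) | (~u <-> (w | u))) <-> (((w -> v) -> v) <-> ~(u <-> v)) = 4 <-> 3 = 4

4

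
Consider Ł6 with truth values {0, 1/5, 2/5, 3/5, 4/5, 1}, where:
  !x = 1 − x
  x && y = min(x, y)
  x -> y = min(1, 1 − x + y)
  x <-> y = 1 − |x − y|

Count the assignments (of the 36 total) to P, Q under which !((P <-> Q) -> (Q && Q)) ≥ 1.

value 1: 1 assignment (counts)
value 4/5: 2 assignments
value 3/5: 4 assignments
value 2/5: 5 assignments
value 1/5: 7 assignments
value 0: 17 assignments
So 1 of the 36 assignments meets the threshold.

1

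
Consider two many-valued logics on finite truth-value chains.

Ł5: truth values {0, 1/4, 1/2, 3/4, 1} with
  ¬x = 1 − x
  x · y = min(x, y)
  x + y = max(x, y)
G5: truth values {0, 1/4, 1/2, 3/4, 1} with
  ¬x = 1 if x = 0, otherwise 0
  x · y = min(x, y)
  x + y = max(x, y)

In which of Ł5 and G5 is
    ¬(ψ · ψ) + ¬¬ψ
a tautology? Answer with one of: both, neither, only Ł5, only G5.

only G5

In Ł5: at ψ = 1/4 the value is 3/4 — not a tautology.
In G5: every assignment gives 1 — tautology.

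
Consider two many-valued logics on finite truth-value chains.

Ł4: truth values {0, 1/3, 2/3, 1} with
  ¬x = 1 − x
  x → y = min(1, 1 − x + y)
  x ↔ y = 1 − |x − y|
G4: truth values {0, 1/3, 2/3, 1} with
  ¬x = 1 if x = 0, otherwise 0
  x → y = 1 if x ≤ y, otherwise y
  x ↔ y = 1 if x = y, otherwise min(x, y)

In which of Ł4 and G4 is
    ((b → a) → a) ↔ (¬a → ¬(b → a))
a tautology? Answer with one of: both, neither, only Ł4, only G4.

only Ł4

In Ł4: every assignment gives 1 — tautology.
In G4: at a = 1/3, b = 0 the value is 1/3 — not a tautology.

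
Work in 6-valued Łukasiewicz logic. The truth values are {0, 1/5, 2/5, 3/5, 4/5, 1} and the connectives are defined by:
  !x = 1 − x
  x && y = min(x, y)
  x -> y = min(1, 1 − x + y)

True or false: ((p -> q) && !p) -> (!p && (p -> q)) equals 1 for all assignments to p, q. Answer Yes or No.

At p = 1/5, q = 1, for instance:
p -> q = 1/5 -> 1 = 1
!p = !1/5 = 4/5
(p -> q) && !p = 1 && 4/5 = 4/5
!p && (p -> q) = 4/5 && 1 = 4/5
((p -> q) && !p) -> (!p && (p -> q)) = 4/5 -> 4/5 = 1
and checking the remaining 35 assignments likewise gives ≥ 1 in every case.

Yes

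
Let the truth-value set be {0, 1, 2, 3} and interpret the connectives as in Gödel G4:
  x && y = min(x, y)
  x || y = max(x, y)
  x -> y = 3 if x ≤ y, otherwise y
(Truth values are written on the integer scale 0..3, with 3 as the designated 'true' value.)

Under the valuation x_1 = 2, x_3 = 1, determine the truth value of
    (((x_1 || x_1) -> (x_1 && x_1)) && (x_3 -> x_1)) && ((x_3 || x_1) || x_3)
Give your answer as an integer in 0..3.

2

x_1 || x_1 = 2 || 2 = 2
x_1 && x_1 = 2 && 2 = 2
(x_1 || x_1) -> (x_1 && x_1) = 2 -> 2 = 3
x_3 -> x_1 = 1 -> 2 = 3
((x_1 || x_1) -> (x_1 && x_1)) && (x_3 -> x_1) = 3 && 3 = 3
x_3 || x_1 = 1 || 2 = 2
(x_3 || x_1) || x_3 = 2 || 1 = 2
(((x_1 || x_1) -> (x_1 && x_1)) && (x_3 -> x_1)) && ((x_3 || x_1) || x_3) = 3 && 2 = 2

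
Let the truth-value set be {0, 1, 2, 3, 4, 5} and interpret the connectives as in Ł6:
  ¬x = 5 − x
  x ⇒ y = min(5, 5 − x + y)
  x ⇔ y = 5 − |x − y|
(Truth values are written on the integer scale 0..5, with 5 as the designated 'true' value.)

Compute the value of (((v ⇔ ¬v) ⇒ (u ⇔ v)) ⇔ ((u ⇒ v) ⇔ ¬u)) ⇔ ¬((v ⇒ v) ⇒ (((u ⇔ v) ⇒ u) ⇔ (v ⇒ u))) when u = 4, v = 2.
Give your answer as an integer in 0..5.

¬v = ¬2 = 3
v ⇔ ¬v = 2 ⇔ 3 = 4
u ⇔ v = 4 ⇔ 2 = 3
(v ⇔ ¬v) ⇒ (u ⇔ v) = 4 ⇒ 3 = 4
u ⇒ v = 4 ⇒ 2 = 3
¬u = ¬4 = 1
(u ⇒ v) ⇔ ¬u = 3 ⇔ 1 = 3
((v ⇔ ¬v) ⇒ (u ⇔ v)) ⇔ ((u ⇒ v) ⇔ ¬u) = 4 ⇔ 3 = 4
v ⇒ v = 2 ⇒ 2 = 5
u ⇔ v = 4 ⇔ 2 = 3
(u ⇔ v) ⇒ u = 3 ⇒ 4 = 5
v ⇒ u = 2 ⇒ 4 = 5
((u ⇔ v) ⇒ u) ⇔ (v ⇒ u) = 5 ⇔ 5 = 5
(v ⇒ v) ⇒ (((u ⇔ v) ⇒ u) ⇔ (v ⇒ u)) = 5 ⇒ 5 = 5
¬((v ⇒ v) ⇒ (((u ⇔ v) ⇒ u) ⇔ (v ⇒ u))) = ¬5 = 0
(((v ⇔ ¬v) ⇒ (u ⇔ v)) ⇔ ((u ⇒ v) ⇔ ¬u)) ⇔ ¬((v ⇒ v) ⇒ (((u ⇔ v) ⇒ u) ⇔ (v ⇒ u))) = 4 ⇔ 0 = 1

1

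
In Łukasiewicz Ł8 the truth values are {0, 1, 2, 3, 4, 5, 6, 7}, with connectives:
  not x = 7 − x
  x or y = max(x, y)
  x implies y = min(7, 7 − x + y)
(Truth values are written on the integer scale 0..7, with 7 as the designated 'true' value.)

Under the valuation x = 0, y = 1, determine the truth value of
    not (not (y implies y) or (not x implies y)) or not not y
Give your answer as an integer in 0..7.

y implies y = 1 implies 1 = 7
not (y implies y) = not 7 = 0
not x = not 0 = 7
not x implies y = 7 implies 1 = 1
not (y implies y) or (not x implies y) = 0 or 1 = 1
not (not (y implies y) or (not x implies y)) = not 1 = 6
not y = not 1 = 6
not not y = not 6 = 1
not (not (y implies y) or (not x implies y)) or not not y = 6 or 1 = 6

6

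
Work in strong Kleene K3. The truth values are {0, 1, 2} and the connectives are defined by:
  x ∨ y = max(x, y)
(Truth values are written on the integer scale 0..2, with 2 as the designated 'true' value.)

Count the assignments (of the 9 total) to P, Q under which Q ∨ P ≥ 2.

P = 0, Q = 0 ↦ 0  <
P = 0, Q = 1 ↦ 1  <
P = 0, Q = 2 ↦ 2  ≥
P = 1, Q = 0 ↦ 1  <
P = 1, Q = 1 ↦ 1  <
P = 1, Q = 2 ↦ 2  ≥
P = 2, Q = 0 ↦ 2  ≥
P = 2, Q = 1 ↦ 2  ≥
P = 2, Q = 2 ↦ 2  ≥
So 5 of the 9 assignments meet the threshold.

5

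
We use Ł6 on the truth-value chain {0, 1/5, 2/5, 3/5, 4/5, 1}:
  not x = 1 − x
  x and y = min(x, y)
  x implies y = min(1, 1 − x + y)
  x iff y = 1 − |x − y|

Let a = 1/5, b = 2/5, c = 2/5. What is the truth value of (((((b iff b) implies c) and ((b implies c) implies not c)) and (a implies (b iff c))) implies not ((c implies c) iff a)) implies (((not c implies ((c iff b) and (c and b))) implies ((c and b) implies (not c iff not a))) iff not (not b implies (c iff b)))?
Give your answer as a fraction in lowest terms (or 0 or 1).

b iff b = 2/5 iff 2/5 = 1
(b iff b) implies c = 1 implies 2/5 = 2/5
b implies c = 2/5 implies 2/5 = 1
not c = not 2/5 = 3/5
(b implies c) implies not c = 1 implies 3/5 = 3/5
((b iff b) implies c) and ((b implies c) implies not c) = 2/5 and 3/5 = 2/5
b iff c = 2/5 iff 2/5 = 1
a implies (b iff c) = 1/5 implies 1 = 1
(((b iff b) implies c) and ((b implies c) implies not c)) and (a implies (b iff c)) = 2/5 and 1 = 2/5
c implies c = 2/5 implies 2/5 = 1
(c implies c) iff a = 1 iff 1/5 = 1/5
not ((c implies c) iff a) = not 1/5 = 4/5
((((b iff b) implies c) and ((b implies c) implies not c)) and (a implies (b iff c))) implies not ((c implies c) iff a) = 2/5 implies 4/5 = 1
not c = not 2/5 = 3/5
c iff b = 2/5 iff 2/5 = 1
c and b = 2/5 and 2/5 = 2/5
(c iff b) and (c and b) = 1 and 2/5 = 2/5
not c implies ((c iff b) and (c and b)) = 3/5 implies 2/5 = 4/5
c and b = 2/5 and 2/5 = 2/5
not c = not 2/5 = 3/5
not a = not 1/5 = 4/5
not c iff not a = 3/5 iff 4/5 = 4/5
(c and b) implies (not c iff not a) = 2/5 implies 4/5 = 1
(not c implies ((c iff b) and (c and b))) implies ((c and b) implies (not c iff not a)) = 4/5 implies 1 = 1
not b = not 2/5 = 3/5
c iff b = 2/5 iff 2/5 = 1
not b implies (c iff b) = 3/5 implies 1 = 1
not (not b implies (c iff b)) = not 1 = 0
((not c implies ((c iff b) and (c and b))) implies ((c and b) implies (not c iff not a))) iff not (not b implies (c iff b)) = 1 iff 0 = 0
(((((b iff b) implies c) and ((b implies c) implies not c)) and (a implies (b iff c))) implies not ((c implies c) iff a)) implies (((not c implies ((c iff b) and (c and b))) implies ((c and b) implies (not c iff not a))) iff not (not b implies (c iff b))) = 1 implies 0 = 0

0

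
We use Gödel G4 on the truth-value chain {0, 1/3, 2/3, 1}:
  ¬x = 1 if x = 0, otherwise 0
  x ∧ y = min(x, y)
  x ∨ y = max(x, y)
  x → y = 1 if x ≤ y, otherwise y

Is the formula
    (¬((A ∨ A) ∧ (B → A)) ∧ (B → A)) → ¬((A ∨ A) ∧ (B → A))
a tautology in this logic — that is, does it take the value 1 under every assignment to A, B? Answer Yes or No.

Yes

A = 0, B = 0 ↦ 1
A = 0, B = 1/3 ↦ 1
A = 0, B = 2/3 ↦ 1
A = 0, B = 1 ↦ 1
A = 1/3, B = 0 ↦ 1
A = 1/3, B = 1/3 ↦ 1
A = 1/3, B = 2/3 ↦ 1
A = 1/3, B = 1 ↦ 1
A = 2/3, B = 0 ↦ 1
A = 2/3, B = 1/3 ↦ 1
A = 2/3, B = 2/3 ↦ 1
A = 2/3, B = 1 ↦ 1
A = 1, B = 0 ↦ 1
A = 1, B = 1/3 ↦ 1
A = 1, B = 2/3 ↦ 1
A = 1, B = 1 ↦ 1
Every assignment gives a value ≥ 1.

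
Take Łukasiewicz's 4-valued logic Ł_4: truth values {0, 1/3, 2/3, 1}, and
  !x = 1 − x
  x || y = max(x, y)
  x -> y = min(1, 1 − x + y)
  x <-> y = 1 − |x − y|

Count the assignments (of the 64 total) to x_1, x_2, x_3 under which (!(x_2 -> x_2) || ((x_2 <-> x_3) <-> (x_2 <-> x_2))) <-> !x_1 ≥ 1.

value 1: 16 assignments (counts)
value 2/3: 26 assignments
value 1/3: 16 assignments
value 0: 6 assignments
So 16 of the 64 assignments meet the threshold.

16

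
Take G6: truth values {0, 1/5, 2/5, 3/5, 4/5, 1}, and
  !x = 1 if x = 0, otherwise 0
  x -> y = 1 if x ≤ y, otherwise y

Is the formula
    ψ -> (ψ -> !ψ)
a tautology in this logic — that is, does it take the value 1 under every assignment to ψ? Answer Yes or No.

Counterexample: take ψ = 1/5.
!ψ = !1/5 = 0
ψ -> !ψ = 1/5 -> 0 = 0
ψ -> (ψ -> !ψ) = 1/5 -> 0 = 0
This gives 0 ≠ 1.

No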